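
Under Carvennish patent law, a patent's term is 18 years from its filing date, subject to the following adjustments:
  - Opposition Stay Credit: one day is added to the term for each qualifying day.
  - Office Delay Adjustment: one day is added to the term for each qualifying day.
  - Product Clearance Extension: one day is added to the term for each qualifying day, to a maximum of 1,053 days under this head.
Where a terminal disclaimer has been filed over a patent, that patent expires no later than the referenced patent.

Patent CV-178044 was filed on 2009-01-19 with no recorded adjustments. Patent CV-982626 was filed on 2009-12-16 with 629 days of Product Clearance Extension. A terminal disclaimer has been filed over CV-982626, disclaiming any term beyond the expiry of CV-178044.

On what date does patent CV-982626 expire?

January 19, 2027

Natural term of CV-982626:
  Base: filing + 18 years → 16 December 2027.
  Product Clearance Extension: 629 days (within the 1053-day cap) → +629 days → 5 September 2029.
Expiry of referenced patent CV-178044:
  Base: filing + 18 years → 19 January 2027.
Terminal disclaimer: CV-982626 expires on the earlier of 5 September 2029 and 19 January 2027.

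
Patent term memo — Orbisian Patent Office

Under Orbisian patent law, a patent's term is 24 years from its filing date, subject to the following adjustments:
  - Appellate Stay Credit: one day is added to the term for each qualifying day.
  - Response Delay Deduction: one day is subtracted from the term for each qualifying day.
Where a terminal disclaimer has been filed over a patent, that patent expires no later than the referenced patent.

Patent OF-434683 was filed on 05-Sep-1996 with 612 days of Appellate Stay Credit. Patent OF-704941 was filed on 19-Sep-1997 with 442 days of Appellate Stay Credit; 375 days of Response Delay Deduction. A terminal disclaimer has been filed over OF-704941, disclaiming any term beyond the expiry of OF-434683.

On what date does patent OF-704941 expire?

November 25, 2021

Natural term of OF-704941:
  Base: filing + 24 years → 19 September 2021.
  Appellate Stay Credit: +442 days → 5 December 2022.
  Response Delay Deduction: −375 days → 25 November 2021.
Expiry of referenced patent OF-434683:
  Base: filing + 24 years → 5 September 2020.
  Appellate Stay Credit: +612 days → 10 May 2022.
Terminal disclaimer: OF-704941 expires on the earlier of 25 November 2021 and 10 May 2022.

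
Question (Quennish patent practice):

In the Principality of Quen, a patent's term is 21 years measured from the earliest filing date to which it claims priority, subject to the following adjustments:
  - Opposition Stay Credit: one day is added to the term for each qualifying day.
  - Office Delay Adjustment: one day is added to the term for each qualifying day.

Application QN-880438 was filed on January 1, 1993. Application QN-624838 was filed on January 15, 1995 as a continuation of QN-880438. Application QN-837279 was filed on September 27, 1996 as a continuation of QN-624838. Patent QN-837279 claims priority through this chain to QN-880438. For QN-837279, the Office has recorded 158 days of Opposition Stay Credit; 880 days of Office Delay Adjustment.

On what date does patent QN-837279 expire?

2016-11-04

Earliest priority filing: 1 January 1993.
Base term: 1 January 1993 + 21 years → 1 January 2014.
Opposition Stay Credit: +158 days → 8 June 2014.
Office Delay Adjustment: +880 days → 4 November 2016.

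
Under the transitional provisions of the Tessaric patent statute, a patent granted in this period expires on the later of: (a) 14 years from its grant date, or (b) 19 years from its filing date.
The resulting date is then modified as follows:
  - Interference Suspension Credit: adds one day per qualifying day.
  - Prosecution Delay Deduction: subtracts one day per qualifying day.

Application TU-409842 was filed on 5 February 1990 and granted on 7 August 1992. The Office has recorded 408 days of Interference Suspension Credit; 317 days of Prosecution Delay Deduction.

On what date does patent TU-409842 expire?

2009-05-07

(a) grant + 14 years → 7 August 2006.
(b) filing + 19 years → 5 February 2009.
Later of the two: 5 February 2009.
Interference Suspension Credit: +408 days → 20 March 2010.
Prosecution Delay Deduction: −317 days → 7 May 2009.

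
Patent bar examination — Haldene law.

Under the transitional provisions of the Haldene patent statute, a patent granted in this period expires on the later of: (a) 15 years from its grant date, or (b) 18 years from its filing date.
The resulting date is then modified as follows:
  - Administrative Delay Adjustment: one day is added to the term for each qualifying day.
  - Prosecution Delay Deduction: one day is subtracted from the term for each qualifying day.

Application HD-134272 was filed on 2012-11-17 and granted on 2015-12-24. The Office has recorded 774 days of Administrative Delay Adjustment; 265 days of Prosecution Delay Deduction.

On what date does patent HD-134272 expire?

(a) grant + 15 years → 24 December 2030.
(b) filing + 18 years → 17 November 2030.
Later of the two: 24 December 2030.
Administrative Delay Adjustment: +774 days → 5 February 2033.
Prosecution Delay Deduction: −265 days → 16 May 2032.

2032-05-16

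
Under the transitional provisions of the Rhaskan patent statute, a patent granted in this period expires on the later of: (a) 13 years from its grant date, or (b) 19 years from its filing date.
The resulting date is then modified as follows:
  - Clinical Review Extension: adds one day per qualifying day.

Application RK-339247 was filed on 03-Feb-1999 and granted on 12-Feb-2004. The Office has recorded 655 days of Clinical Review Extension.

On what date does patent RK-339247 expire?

2019-11-20

(a) grant + 13 years → 12 February 2017.
(b) filing + 19 years → 3 February 2018.
Later of the two: 3 February 2018.
Clinical Review Extension: +655 days → 20 November 2019.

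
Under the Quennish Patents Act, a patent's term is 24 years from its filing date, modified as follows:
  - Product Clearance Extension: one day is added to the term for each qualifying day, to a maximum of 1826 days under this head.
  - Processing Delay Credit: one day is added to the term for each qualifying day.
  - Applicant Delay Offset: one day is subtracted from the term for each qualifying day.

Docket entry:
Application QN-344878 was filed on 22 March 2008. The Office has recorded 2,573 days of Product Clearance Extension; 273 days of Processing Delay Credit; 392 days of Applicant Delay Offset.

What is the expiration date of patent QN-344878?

2036-11-23

Base term: filing date + 24 years → 22 March 2032.
Product Clearance Extension: 2573 days claimed exceeds the 1826-day cap, so +1826 days → 22 March 2037.
Processing Delay Credit: +273 days → 20 December 2037.
Applicant Delay Offset: −392 days → 23 November 2036.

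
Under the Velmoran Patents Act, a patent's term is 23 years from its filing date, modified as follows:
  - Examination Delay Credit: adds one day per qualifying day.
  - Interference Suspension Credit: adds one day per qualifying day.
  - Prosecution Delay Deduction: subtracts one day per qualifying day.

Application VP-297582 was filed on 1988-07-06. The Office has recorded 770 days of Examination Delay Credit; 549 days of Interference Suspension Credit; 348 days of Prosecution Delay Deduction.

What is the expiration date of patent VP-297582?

Base term: filing date + 23 years → 6 July 2011.
Examination Delay Credit: +770 days → 14 August 2013.
Interference Suspension Credit: +549 days → 14 February 2015.
Prosecution Delay Deduction: −348 days → 3 March 2014.

2014-03-03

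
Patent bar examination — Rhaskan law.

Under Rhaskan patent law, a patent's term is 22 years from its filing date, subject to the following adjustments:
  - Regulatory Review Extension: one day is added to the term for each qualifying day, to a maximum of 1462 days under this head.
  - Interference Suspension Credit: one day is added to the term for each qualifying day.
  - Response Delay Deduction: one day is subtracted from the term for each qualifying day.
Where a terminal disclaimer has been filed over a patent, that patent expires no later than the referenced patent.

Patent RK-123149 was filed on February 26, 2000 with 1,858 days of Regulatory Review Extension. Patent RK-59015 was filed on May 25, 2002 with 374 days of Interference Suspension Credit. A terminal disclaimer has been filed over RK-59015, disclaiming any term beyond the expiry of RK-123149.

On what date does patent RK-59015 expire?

Natural term of RK-59015:
  Base: filing + 22 years → 25 May 2024.
  Interference Suspension Credit: +374 days → 3 June 2025.
Expiry of referenced patent RK-123149:
  Base: filing + 22 years → 26 February 2022.
  Regulatory Review Extension: 1858 days claimed exceeds the 1462-day cap, so +1462 days → 27 February 2026.
Terminal disclaimer: RK-59015 expires on the earlier of 3 June 2025 and 27 February 2026.

2025-06-03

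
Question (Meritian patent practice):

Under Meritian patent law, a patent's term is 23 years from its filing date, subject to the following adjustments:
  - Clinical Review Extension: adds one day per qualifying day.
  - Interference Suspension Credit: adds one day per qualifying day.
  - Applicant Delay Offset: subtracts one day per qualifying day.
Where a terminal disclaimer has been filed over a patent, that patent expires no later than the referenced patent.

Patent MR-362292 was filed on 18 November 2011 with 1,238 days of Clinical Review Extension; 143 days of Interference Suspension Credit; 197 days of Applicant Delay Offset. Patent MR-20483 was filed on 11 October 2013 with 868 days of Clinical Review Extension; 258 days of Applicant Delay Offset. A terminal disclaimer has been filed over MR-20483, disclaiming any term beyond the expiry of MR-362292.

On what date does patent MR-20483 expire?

2038-02-14

Natural term of MR-20483:
  Base: filing + 23 years → 11 October 2036.
  Clinical Review Extension: +868 days → 26 February 2039.
  Applicant Delay Offset: −258 days → 13 June 2038.
Expiry of referenced patent MR-362292:
  Base: filing + 23 years → 18 November 2034.
  Clinical Review Extension: +1238 days → 9 April 2038.
  Interference Suspension Credit: +143 days → 30 August 2038.
  Applicant Delay Offset: −197 days → 14 February 2038.
Terminal disclaimer: MR-20483 expires on the earlier of 13 June 2038 and 14 February 2038.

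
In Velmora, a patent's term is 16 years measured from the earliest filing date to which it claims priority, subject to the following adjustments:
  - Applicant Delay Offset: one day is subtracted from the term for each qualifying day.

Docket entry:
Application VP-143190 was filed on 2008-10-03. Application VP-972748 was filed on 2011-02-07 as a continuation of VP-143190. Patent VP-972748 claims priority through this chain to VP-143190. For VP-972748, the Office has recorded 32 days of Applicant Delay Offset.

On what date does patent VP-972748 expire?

Earliest priority filing: 3 October 2008.
Base term: 3 October 2008 + 16 years → 3 October 2024.
Applicant Delay Offset: −32 days → 1 September 2024.

2024-09-01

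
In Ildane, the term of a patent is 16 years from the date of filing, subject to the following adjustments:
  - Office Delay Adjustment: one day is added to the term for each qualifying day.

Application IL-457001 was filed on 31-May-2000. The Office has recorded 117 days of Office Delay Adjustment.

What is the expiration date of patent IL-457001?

Base term: filing date + 16 years → 31 May 2016.
Office Delay Adjustment: +117 days → 25 September 2016.

2016-09-25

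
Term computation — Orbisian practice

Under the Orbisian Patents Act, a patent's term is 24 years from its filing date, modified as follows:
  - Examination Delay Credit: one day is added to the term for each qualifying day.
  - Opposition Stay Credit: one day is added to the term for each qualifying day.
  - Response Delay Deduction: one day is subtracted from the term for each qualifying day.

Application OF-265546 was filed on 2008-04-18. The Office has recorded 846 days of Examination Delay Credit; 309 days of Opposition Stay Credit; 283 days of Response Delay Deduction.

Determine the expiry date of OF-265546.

2034-09-07

Base term: filing date + 24 years → 18 April 2032.
Examination Delay Credit: +846 days → 12 August 2034.
Opposition Stay Credit: +309 days → 17 June 2035.
Response Delay Deduction: −283 days → 7 September 2034.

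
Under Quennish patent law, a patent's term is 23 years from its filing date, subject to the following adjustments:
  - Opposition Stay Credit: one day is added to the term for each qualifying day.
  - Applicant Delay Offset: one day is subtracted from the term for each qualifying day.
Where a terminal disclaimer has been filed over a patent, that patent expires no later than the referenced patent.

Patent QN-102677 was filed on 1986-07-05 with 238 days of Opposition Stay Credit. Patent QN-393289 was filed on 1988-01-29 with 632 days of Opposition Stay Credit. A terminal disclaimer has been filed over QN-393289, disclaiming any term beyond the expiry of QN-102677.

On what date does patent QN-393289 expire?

2010-02-28

Natural term of QN-393289:
  Base: filing + 23 years → 29 January 2011.
  Opposition Stay Credit: +632 days → 22 October 2012.
Expiry of referenced patent QN-102677:
  Base: filing + 23 years → 5 July 2009.
  Opposition Stay Credit: +238 days → 28 February 2010.
Terminal disclaimer: QN-393289 expires on the earlier of 22 October 2012 and 28 February 2010.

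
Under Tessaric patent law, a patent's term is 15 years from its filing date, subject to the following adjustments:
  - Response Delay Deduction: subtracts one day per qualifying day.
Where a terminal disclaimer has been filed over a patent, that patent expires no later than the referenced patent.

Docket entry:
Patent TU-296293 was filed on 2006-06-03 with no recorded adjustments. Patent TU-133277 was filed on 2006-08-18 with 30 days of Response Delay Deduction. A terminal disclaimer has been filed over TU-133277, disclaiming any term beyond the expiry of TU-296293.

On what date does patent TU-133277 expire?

Natural term of TU-133277:
  Base: filing + 15 years → 18 August 2021.
  Response Delay Deduction: −30 days → 19 July 2021.
Expiry of referenced patent TU-296293:
  Base: filing + 15 years → 3 June 2021.
Terminal disclaimer: TU-133277 expires on the earlier of 19 July 2021 and 3 June 2021.

2021-06-03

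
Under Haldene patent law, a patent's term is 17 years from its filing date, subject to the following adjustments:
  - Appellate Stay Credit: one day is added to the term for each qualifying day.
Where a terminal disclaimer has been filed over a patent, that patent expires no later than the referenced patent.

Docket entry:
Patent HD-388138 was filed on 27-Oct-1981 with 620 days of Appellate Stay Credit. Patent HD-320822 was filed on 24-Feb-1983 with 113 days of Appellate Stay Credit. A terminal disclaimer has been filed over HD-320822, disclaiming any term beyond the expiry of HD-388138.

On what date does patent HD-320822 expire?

Natural term of HD-320822:
  Base: filing + 17 years → 24 February 2000.
  Appellate Stay Credit: +113 days → 16 June 2000.
Expiry of referenced patent HD-388138:
  Base: filing + 17 years → 27 October 1998.
  Appellate Stay Credit: +620 days → 8 July 2000.
Terminal disclaimer: HD-320822 expires on the earlier of 16 June 2000 and 8 July 2000.

June 16, 2000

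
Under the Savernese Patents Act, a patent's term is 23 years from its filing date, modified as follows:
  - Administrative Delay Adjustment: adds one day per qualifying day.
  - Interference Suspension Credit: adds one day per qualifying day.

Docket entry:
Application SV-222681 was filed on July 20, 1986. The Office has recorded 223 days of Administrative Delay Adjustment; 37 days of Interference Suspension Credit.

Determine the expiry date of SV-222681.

2010-04-06

Base term: filing date + 23 years → 20 July 2009.
Administrative Delay Adjustment: +223 days → 28 February 2010.
Interference Suspension Credit: +37 days → 6 April 2010.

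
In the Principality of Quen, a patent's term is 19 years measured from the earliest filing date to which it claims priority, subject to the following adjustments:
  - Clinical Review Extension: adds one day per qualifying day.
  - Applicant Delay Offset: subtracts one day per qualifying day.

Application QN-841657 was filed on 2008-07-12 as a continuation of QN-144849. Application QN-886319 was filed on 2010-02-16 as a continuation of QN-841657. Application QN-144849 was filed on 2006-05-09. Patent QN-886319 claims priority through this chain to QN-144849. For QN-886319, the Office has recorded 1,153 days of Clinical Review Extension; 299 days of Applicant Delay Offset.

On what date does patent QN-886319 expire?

Earliest priority filing: 9 May 2006.
Base term: 9 May 2006 + 19 years → 9 May 2025.
Clinical Review Extension: +1153 days → 5 July 2028.
Applicant Delay Offset: −299 days → 10 September 2027.

2027-09-10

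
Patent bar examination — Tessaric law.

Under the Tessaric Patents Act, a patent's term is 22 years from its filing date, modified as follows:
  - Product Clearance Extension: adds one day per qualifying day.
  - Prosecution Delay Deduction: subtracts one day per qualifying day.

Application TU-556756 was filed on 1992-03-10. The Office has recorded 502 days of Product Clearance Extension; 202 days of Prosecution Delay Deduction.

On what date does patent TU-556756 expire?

Base term: filing date + 22 years → 10 March 2014.
Product Clearance Extension: +502 days → 25 July 2015.
Prosecution Delay Deduction: −202 days → 4 January 2015.

January 4, 2015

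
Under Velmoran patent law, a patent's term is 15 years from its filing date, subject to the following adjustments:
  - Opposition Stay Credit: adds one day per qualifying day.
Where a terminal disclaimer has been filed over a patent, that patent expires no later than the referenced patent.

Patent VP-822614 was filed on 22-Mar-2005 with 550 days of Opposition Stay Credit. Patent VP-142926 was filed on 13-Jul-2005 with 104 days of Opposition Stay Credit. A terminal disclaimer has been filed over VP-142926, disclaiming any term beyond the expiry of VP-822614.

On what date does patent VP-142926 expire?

Natural term of VP-142926:
  Base: filing + 15 years → 13 July 2020.
  Opposition Stay Credit: +104 days → 25 October 2020.
Expiry of referenced patent VP-822614:
  Base: filing + 15 years → 22 March 2020.
  Opposition Stay Credit: +550 days → 23 September 2021.
Terminal disclaimer: VP-142926 expires on the earlier of 25 October 2020 and 23 September 2021.

October 25, 2020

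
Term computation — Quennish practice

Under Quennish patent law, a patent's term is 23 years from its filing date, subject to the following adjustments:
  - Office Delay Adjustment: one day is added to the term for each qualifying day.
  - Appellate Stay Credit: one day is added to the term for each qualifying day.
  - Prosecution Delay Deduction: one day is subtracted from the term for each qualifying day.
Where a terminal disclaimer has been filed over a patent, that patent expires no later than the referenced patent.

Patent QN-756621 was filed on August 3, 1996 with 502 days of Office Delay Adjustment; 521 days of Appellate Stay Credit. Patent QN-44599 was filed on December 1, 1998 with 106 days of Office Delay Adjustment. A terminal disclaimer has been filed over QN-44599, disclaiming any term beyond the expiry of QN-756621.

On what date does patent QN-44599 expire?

March 17, 2022

Natural term of QN-44599:
  Base: filing + 23 years → 1 December 2021.
  Office Delay Adjustment: +106 days → 17 March 2022.
Expiry of referenced patent QN-756621:
  Base: filing + 23 years → 3 August 2019.
  Office Delay Adjustment: +502 days → 17 December 2020.
  Appellate Stay Credit: +521 days → 22 May 2022.
Terminal disclaimer: QN-44599 expires on the earlier of 17 March 2022 and 22 May 2022.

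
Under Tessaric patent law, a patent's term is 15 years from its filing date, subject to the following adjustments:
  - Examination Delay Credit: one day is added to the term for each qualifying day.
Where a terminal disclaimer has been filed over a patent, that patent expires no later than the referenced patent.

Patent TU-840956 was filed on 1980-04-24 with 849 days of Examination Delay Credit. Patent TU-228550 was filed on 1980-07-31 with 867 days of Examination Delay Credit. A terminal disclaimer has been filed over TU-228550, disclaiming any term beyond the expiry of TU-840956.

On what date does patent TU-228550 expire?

1997-08-20

Natural term of TU-228550:
  Base: filing + 15 years → 31 July 1995.
  Examination Delay Credit: +867 days → 14 December 1997.
Expiry of referenced patent TU-840956:
  Base: filing + 15 years → 24 April 1995.
  Examination Delay Credit: +849 days → 20 August 1997.
Terminal disclaimer: TU-228550 expires on the earlier of 14 December 1997 and 20 August 1997.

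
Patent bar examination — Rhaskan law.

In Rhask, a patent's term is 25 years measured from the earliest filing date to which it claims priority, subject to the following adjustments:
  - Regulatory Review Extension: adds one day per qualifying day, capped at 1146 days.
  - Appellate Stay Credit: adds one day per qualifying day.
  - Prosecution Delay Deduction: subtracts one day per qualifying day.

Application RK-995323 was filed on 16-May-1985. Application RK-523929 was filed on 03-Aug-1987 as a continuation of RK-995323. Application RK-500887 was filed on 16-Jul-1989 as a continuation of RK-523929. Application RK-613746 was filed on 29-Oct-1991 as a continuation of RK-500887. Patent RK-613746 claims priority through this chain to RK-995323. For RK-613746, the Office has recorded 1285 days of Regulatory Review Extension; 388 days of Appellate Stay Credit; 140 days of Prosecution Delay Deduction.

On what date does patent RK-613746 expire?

March 10, 2014

Earliest priority filing: 16 May 1985.
Base term: 16 May 1985 + 25 years → 16 May 2010.
Regulatory Review Extension: 1285 days claimed exceeds the 1146-day cap, so +1146 days → 5 July 2013.
Appellate Stay Credit: +388 days → 28 July 2014.
Prosecution Delay Deduction: −140 days → 10 March 2014.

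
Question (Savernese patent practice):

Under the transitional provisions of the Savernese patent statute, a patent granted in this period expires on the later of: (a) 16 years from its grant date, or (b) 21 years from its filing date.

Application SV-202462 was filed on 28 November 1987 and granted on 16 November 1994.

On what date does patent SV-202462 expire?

2010-11-16

(a) grant + 16 years → 16 November 2010.
(b) filing + 21 years → 28 November 2008.
Later of the two: 16 November 2010.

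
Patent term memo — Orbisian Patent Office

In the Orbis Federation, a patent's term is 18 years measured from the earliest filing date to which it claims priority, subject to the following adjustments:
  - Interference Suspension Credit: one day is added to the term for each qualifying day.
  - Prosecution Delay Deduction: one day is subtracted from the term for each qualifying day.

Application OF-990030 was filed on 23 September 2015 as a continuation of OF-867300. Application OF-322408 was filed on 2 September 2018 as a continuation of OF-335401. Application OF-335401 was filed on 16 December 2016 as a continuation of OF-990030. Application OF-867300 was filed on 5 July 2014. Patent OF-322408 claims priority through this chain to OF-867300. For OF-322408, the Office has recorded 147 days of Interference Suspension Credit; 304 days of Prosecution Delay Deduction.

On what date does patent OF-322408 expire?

Earliest priority filing: 5 July 2014.
Base term: 5 July 2014 + 18 years → 5 July 2032.
Interference Suspension Credit: +147 days → 29 November 2032.
Prosecution Delay Deduction: −304 days → 30 January 2032.

January 30, 2032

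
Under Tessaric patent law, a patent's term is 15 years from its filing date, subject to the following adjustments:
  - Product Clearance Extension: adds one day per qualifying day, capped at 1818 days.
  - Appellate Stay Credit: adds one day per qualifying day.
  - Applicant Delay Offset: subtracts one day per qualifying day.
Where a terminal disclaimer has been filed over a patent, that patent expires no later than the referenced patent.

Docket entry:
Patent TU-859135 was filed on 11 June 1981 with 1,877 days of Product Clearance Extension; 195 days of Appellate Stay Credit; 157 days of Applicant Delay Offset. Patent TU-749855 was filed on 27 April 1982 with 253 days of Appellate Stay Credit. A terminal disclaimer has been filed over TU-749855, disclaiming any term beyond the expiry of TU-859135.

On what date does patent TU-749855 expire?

1998-01-05

Natural term of TU-749855:
  Base: filing + 15 years → 27 April 1997.
  Appellate Stay Credit: +253 days → 5 January 1998.
Expiry of referenced patent TU-859135:
  Base: filing + 15 years → 11 June 1996.
  Product Clearance Extension: 1877 days claimed exceeds the 1818-day cap, so +1818 days → 3 June 2001.
  Appellate Stay Credit: +195 days → 15 December 2001.
  Applicant Delay Offset: −157 days → 11 July 2001.
Terminal disclaimer: TU-749855 expires on the earlier of 5 January 1998 and 11 July 2001.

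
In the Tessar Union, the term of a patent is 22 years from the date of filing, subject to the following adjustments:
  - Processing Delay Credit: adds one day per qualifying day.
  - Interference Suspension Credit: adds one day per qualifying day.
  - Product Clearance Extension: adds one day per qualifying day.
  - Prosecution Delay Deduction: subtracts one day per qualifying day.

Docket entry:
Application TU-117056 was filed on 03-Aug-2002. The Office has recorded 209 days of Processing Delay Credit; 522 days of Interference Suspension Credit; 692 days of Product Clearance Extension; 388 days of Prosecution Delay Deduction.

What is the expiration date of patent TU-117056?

Base term: filing date + 22 years → 3 August 2024.
Processing Delay Credit: +209 days → 28 February 2025.
Interference Suspension Credit: +522 days → 4 August 2026.
Product Clearance Extension: +692 days → 26 June 2028.
Prosecution Delay Deduction: −388 days → 4 June 2027.

2027-06-04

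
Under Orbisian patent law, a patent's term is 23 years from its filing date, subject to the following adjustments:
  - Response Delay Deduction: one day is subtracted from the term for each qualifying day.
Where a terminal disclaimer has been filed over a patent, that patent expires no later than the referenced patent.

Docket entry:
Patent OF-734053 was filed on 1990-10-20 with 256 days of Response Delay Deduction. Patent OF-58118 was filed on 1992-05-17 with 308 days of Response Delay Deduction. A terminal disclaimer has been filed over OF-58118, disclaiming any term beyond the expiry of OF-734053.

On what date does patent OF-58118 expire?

February 6, 2013

Natural term of OF-58118:
  Base: filing + 23 years → 17 May 2015.
  Response Delay Deduction: −308 days → 13 July 2014.
Expiry of referenced patent OF-734053:
  Base: filing + 23 years → 20 October 2013.
  Response Delay Deduction: −256 days → 6 February 2013.
Terminal disclaimer: OF-58118 expires on the earlier of 13 July 2014 and 6 February 2013.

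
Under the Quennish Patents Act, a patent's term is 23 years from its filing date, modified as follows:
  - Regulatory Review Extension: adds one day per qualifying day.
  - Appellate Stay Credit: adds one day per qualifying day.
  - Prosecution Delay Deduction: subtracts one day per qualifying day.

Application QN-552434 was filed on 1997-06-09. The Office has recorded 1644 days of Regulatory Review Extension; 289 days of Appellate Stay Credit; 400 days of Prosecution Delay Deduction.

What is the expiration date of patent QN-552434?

August 20, 2024

Base term: filing date + 23 years → 9 June 2020.
Regulatory Review Extension: +1644 days → 9 December 2024.
Appellate Stay Credit: +289 days → 24 September 2025.
Prosecution Delay Deduction: −400 days → 20 August 2024.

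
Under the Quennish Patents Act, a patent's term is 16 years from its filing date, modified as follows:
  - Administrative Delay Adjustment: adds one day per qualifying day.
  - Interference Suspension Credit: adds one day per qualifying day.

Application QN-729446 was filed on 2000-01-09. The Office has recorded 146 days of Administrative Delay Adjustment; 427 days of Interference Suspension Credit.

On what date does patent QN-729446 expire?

Base term: filing date + 16 years → 9 January 2016.
Administrative Delay Adjustment: +146 days → 3 June 2016.
Interference Suspension Credit: +427 days → 4 August 2017.

2017-08-04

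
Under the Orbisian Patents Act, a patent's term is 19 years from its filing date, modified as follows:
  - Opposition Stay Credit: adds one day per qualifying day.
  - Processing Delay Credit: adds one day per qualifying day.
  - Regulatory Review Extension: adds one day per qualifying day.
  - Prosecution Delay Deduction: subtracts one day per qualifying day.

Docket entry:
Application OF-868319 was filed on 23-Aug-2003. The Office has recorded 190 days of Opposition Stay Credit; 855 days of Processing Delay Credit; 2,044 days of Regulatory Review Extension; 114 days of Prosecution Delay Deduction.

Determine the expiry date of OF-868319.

Base term: filing date + 19 years → 23 August 2022.
Opposition Stay Credit: +190 days → 1 March 2023.
Processing Delay Credit: +855 days → 3 July 2025.
Regulatory Review Extension: +2044 days → 6 February 2031.
Prosecution Delay Deduction: −114 days → 15 October 2030.

2030-10-15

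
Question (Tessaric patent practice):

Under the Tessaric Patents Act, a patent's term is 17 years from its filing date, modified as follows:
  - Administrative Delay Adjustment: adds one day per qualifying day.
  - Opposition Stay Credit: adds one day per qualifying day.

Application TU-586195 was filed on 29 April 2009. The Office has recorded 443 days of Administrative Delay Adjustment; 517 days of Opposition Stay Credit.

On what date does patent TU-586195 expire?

2028-12-14

Base term: filing date + 17 years → 29 April 2026.
Administrative Delay Adjustment: +443 days → 16 July 2027.
Opposition Stay Credit: +517 days → 14 December 2028.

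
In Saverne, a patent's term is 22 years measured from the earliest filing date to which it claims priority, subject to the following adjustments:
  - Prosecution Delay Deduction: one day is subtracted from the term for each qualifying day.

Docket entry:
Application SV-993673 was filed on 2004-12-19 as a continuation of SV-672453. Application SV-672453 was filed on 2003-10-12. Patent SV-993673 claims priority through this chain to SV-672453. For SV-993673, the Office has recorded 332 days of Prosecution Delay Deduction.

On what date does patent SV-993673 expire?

Earliest priority filing: 12 October 2003.
Base term: 12 October 2003 + 22 years → 12 October 2025.
Prosecution Delay Deduction: −332 days → 14 November 2024.

2024-11-14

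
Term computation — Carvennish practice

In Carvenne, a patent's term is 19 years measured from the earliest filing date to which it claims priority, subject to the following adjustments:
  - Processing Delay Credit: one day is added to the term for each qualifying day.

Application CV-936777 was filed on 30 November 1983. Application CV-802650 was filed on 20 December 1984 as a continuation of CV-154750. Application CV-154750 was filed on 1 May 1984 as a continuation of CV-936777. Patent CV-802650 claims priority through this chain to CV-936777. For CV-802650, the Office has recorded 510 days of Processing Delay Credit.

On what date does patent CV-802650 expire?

Earliest priority filing: 30 November 1983.
Base term: 30 November 1983 + 19 years → 30 November 2002.
Processing Delay Credit: +510 days → 23 April 2004.

2004-04-23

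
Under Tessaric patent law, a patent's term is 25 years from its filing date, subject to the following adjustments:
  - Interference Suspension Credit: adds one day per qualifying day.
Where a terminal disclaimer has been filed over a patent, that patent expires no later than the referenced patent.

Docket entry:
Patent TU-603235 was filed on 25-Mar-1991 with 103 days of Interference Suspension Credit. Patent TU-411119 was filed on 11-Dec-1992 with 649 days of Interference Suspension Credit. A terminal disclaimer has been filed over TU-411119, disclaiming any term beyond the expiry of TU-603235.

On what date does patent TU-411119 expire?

2016-07-06

Natural term of TU-411119:
  Base: filing + 25 years → 11 December 2017.
  Interference Suspension Credit: +649 days → 21 September 2019.
Expiry of referenced patent TU-603235:
  Base: filing + 25 years → 25 March 2016.
  Interference Suspension Credit: +103 days → 6 July 2016.
Terminal disclaimer: TU-411119 expires on the earlier of 21 September 2019 and 6 July 2016.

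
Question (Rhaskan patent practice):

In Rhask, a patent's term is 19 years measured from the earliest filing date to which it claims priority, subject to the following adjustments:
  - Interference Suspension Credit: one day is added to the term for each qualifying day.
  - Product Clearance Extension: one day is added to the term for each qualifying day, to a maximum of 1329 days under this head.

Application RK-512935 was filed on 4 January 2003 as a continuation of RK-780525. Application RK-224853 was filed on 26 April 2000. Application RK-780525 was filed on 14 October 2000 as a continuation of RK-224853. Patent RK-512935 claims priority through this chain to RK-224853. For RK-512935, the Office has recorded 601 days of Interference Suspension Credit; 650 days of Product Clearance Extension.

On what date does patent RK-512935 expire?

September 28, 2022

Earliest priority filing: 26 April 2000.
Base term: 26 April 2000 + 19 years → 26 April 2019.
Interference Suspension Credit: +601 days → 17 December 2020.
Product Clearance Extension: 650 days (within the 1329-day cap) → +650 days → 28 September 2022.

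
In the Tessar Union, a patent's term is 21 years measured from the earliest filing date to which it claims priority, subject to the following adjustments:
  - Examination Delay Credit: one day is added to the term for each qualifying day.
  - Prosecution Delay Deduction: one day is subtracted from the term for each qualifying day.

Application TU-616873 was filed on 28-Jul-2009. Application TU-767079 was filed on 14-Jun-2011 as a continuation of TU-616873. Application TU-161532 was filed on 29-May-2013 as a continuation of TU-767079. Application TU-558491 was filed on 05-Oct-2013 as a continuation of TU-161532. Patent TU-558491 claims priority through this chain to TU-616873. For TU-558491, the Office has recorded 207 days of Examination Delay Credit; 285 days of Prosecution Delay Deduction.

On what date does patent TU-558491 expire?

Earliest priority filing: 28 July 2009.
Base term: 28 July 2009 + 21 years → 28 July 2030.
Examination Delay Credit: +207 days → 20 February 2031.
Prosecution Delay Deduction: −285 days → 11 May 2030.

May 11, 2030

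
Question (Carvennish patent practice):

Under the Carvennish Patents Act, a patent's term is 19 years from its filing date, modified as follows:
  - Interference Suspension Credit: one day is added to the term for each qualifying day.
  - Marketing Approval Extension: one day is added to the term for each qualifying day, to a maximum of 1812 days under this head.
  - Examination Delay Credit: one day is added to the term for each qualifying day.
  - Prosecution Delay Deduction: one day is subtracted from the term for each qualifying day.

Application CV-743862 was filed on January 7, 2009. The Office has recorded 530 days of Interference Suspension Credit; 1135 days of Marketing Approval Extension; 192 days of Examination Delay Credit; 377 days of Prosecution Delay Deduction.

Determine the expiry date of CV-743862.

Base term: filing date + 19 years → 7 January 2028.
Interference Suspension Credit: +530 days → 20 June 2029.
Marketing Approval Extension: 1135 days (within the 1812-day cap) → +1135 days → 29 July 2032.
Examination Delay Credit: +192 days → 6 February 2033.
Prosecution Delay Deduction: −377 days → 26 January 2032.

2032-01-26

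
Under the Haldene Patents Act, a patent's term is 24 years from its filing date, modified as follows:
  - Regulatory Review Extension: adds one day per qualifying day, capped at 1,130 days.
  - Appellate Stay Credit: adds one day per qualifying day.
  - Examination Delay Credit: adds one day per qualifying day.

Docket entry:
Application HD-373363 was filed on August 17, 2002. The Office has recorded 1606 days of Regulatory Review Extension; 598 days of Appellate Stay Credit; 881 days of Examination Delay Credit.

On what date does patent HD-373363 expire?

Base term: filing date + 24 years → 17 August 2026.
Regulatory Review Extension: 1606 days claimed exceeds the 1130-day cap, so +1130 days → 20 September 2029.
Appellate Stay Credit: +598 days → 11 May 2031.
Examination Delay Credit: +881 days → 8 October 2033.

October 8, 2033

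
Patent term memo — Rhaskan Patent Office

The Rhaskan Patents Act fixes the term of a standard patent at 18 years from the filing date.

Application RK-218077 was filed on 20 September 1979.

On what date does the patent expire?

Filing date + 18 years → 20 September 1997.

1997-09-20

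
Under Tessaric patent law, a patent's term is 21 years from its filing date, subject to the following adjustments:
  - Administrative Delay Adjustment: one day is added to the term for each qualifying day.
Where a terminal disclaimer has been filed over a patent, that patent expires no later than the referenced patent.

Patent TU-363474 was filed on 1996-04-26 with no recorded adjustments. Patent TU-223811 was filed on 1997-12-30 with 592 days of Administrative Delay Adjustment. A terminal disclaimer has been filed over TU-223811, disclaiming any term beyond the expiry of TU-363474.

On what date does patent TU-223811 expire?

Natural term of TU-223811:
  Base: filing + 21 years → 30 December 2018.
  Administrative Delay Adjustment: +592 days → 13 August 2020.
Expiry of referenced patent TU-363474:
  Base: filing + 21 years → 26 April 2017.
Terminal disclaimer: TU-223811 expires on the earlier of 13 August 2020 and 26 April 2017.

2017-04-26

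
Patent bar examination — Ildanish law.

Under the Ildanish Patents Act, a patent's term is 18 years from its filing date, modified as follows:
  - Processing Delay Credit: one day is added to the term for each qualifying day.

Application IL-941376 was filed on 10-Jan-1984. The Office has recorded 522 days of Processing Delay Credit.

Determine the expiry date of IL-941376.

2003-06-16

Base term: filing date + 18 years → 10 January 2002.
Processing Delay Credit: +522 days → 16 June 2003.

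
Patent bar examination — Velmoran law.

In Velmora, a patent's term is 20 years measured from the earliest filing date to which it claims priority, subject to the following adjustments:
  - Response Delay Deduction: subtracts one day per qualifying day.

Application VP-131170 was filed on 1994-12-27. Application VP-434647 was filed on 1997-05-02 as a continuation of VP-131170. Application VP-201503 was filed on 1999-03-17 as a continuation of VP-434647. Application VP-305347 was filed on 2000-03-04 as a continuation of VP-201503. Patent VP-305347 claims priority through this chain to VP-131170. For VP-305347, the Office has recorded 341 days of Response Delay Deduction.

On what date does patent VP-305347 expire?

2014-01-20

Earliest priority filing: 27 December 1994.
Base term: 27 December 1994 + 20 years → 27 December 2014.
Response Delay Deduction: −341 days → 20 January 2014.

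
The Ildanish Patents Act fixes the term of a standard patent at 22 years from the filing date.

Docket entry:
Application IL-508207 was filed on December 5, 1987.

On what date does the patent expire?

December 5, 2009

Filing date + 22 years → 5 December 2009.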